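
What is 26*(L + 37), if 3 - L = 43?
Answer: -78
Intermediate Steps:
L = -40 (L = 3 - 1*43 = 3 - 43 = -40)
26*(L + 37) = 26*(-40 + 37) = 26*(-3) = -78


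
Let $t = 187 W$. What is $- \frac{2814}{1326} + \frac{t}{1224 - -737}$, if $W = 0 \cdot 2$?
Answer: $- \frac{469}{221} \approx -2.1222$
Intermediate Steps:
$W = 0$
$t = 0$ ($t = 187 \cdot 0 = 0$)
$- \frac{2814}{1326} + \frac{t}{1224 - -737} = - \frac{2814}{1326} + \frac{0}{1224 - -737} = \left(-2814\right) \frac{1}{1326} + \frac{0}{1224 + 737} = - \frac{469}{221} + \frac{0}{1961} = - \frac{469}{221} + 0 \cdot \frac{1}{1961} = - \frac{469}{221} + 0 = - \frac{469}{221}$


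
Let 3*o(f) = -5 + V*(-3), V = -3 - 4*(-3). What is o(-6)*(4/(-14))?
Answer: 64/21 ≈ 3.0476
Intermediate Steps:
V = 9 (V = -3 + 12 = 9)
o(f) = -32/3 (o(f) = (-5 + 9*(-3))/3 = (-5 - 27)/3 = (⅓)*(-32) = -32/3)
o(-6)*(4/(-14)) = -128/(3*(-14)) = -128*(-1)/(3*14) = -32/3*(-2/7) = 64/21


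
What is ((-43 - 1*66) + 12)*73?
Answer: -7081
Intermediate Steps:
((-43 - 1*66) + 12)*73 = ((-43 - 66) + 12)*73 = (-109 + 12)*73 = -97*73 = -7081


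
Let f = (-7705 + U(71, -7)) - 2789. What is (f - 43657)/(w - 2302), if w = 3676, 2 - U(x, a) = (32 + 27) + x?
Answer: -18093/458 ≈ -39.504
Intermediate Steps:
U(x, a) = -57 - x (U(x, a) = 2 - ((32 + 27) + x) = 2 - (59 + x) = 2 + (-59 - x) = -57 - x)
f = -10622 (f = (-7705 + (-57 - 1*71)) - 2789 = (-7705 + (-57 - 71)) - 2789 = (-7705 - 128) - 2789 = -7833 - 2789 = -10622)
(f - 43657)/(w - 2302) = (-10622 - 43657)/(3676 - 2302) = -54279/1374 = -54279*1/1374 = -18093/458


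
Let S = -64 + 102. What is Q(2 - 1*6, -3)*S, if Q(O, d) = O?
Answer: -152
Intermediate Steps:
S = 38
Q(2 - 1*6, -3)*S = (2 - 1*6)*38 = (2 - 6)*38 = -4*38 = -152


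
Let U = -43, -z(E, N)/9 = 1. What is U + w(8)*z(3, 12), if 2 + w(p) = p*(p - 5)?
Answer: -241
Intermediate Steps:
w(p) = -2 + p*(-5 + p) (w(p) = -2 + p*(p - 5) = -2 + p*(-5 + p))
z(E, N) = -9 (z(E, N) = -9*1 = -9)
U + w(8)*z(3, 12) = -43 + (-2 + 8**2 - 5*8)*(-9) = -43 + (-2 + 64 - 40)*(-9) = -43 + 22*(-9) = -43 - 198 = -241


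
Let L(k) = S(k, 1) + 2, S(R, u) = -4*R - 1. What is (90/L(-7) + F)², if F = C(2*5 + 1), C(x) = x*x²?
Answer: 1496838721/841 ≈ 1.7798e+6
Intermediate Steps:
S(R, u) = -1 - 4*R
L(k) = 1 - 4*k (L(k) = (-1 - 4*k) + 2 = 1 - 4*k)
C(x) = x³
F = 1331 (F = (2*5 + 1)³ = (10 + 1)³ = 11³ = 1331)
(90/L(-7) + F)² = (90/(1 - 4*(-7)) + 1331)² = (90/(1 + 28) + 1331)² = (90/29 + 1331)² = (38689/29)² = 1496838721/841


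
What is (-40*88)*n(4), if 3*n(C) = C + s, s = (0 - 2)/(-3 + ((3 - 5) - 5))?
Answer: -4928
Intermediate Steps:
s = 1/5 (s = -2/(-3 + (-2 - 5)) = -2/(-3 - 7) = -2/(-10) = -2*(-1/10) = 1/5 ≈ 0.20000)
n(C) = 1/15 + C/3 (n(C) = (C + 1/5)/3 = (1/5 + C)/3 = 1/15 + C/3)
(-40*88)*n(4) = (-40*88)*(1/15 + (1/3)*4) = -3520*(1/15 + 4/3) = -3520*7/5 = -4928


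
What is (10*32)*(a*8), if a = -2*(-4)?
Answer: 20480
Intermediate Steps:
a = 8
(10*32)*(a*8) = (10*32)*(8*8) = 320*64 = 20480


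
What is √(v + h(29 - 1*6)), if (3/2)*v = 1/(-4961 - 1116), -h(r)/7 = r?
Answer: I*√53511503583/18231 ≈ 12.689*I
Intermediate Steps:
h(r) = -7*r
v = -2/18231 (v = 2/(3*(-4961 - 1116)) = (⅔)/(-6077) = (⅔)*(-1/6077) = -2/18231 ≈ -0.00010970)
√(v + h(29 - 1*6)) = √(-2/18231 - 7*(29 - 1*6)) = √(-2/18231 - 7*(29 - 6)) = √(-2/18231 - 7*23) = √(-2/18231 - 161) = √(-2935193/18231) = I*√53511503583/18231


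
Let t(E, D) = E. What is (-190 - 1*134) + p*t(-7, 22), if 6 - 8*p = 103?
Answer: -1913/8 ≈ -239.13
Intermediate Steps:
p = -97/8 (p = ¾ - ⅛*103 = ¾ - 103/8 = -97/8 ≈ -12.125)
(-190 - 1*134) + p*t(-7, 22) = (-190 - 1*134) - 97/8*(-7) = (-190 - 134) + 679/8 = -324 + 679/8 = -1913/8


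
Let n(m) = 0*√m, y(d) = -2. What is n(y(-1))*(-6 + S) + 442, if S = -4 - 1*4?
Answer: 442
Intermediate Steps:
n(m) = 0
S = -8 (S = -4 - 4 = -8)
n(y(-1))*(-6 + S) + 442 = 0*(-6 - 8) + 442 = 0*(-14) + 442 = 0 + 442 = 442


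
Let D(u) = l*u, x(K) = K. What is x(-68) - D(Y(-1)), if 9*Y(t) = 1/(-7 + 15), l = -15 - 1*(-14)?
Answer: -4895/72 ≈ -67.986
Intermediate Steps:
l = -1 (l = -15 + 14 = -1)
Y(t) = 1/72 (Y(t) = 1/(9*(-7 + 15)) = (1/9)/8 = (1/9)*(1/8) = 1/72)
D(u) = -u
x(-68) - D(Y(-1)) = -68 - (-1)/72 = -68 - 1*(-1/72) = -68 + 1/72 = -4895/72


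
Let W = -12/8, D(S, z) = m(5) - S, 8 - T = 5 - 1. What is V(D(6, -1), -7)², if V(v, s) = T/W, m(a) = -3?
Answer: 64/9 ≈ 7.1111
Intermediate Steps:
T = 4 (T = 8 - (5 - 1) = 8 - 1*4 = 8 - 4 = 4)
D(S, z) = -3 - S
W = -3/2 (W = -12*⅛ = -3/2 ≈ -1.5000)
V(v, s) = -8/3 (V(v, s) = 4/(-3/2) = 4*(-⅔) = -8/3)
V(D(6, -1), -7)² = (-8/3)² = 64/9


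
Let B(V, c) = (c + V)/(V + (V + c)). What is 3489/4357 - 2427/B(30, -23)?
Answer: -391229820/30499 ≈ -12828.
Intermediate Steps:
B(V, c) = (V + c)/(c + 2*V)
3489/4357 - 2427/B(30, -23) = 3489/4357 - 2427*(-23 + 2*30)/(30 - 23) = 3489*(1/4357) - 2427/(7/(-23 + 60)) = 3489/4357 - 2427/(7/37) = 3489/4357 - 2427/((1/37)*7) = 3489/4357 - 2427/7/37 = 3489/4357 - 2427*37/7 = 3489/4357 - 89799/7 = -391229820/30499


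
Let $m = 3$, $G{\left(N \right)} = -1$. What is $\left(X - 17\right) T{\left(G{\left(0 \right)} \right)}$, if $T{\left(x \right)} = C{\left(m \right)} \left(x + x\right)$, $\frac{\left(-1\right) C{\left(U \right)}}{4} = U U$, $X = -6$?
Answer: $-1656$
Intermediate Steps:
$C{\left(U \right)} = - 4 U^{2}$ ($C{\left(U \right)} = - 4 U U = - 4 U^{2}$)
$T{\left(x \right)} = - 72 x$ ($T{\left(x \right)} = - 4 \cdot 3^{2} \left(x + x\right) = \left(-4\right) 9 \cdot 2 x = - 36 \cdot 2 x = - 72 x$)
$\left(X - 17\right) T{\left(G{\left(0 \right)} \right)} = \left(-6 - 17\right) \left(\left(-72\right) \left(-1\right)\right) = \left(-23\right) 72 = -1656$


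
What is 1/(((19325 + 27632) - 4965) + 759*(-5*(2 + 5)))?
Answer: 1/15427 ≈ 6.4821e-5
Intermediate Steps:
1/(((19325 + 27632) - 4965) + 759*(-5*(2 + 5))) = 1/((46957 - 4965) + 759*(-5*7)) = 1/(41992 + 759*(-35)) = 1/(41992 - 26565) = 1/15427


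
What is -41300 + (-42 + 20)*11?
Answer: -41542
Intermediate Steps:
-41300 + (-42 + 20)*11 = -41300 - 22*11 = -41300 - 242 = -41542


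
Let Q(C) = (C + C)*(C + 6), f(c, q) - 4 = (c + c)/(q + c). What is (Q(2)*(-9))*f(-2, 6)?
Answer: -864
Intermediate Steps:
f(c, q) = 4 + 2*c/(c + q) (f(c, q) = 4 + (c + c)/(q + c) = 4 + (2*c)/(c + q) = 4 + 2*c/(c + q))
Q(C) = 2*C*(6 + C) (Q(C) = (2*C)*(6 + C) = 2*C*(6 + C))
(Q(2)*(-9))*f(-2, 6) = ((2*2*(6 + 2))*(-9))*(2*(2*6 + 3*(-2))/(-2 + 6)) = ((2*2*8)*(-9))*(2*(12 - 6)/4) = (32*(-9))*(2*(¼)*6) = -288*3 = -864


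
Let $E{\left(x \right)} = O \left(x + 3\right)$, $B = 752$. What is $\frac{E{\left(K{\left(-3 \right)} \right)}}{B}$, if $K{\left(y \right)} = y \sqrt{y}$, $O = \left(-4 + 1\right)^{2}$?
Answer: $\frac{27}{752} - \frac{27 i \sqrt{3}}{752} \approx 0.035904 - 0.062188 i$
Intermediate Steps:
$O = 9$ ($O = \left(-3\right)^{2} = 9$)
$K{\left(y \right)} = y^{\frac{3}{2}}$
$E{\left(x \right)} = 27 + 9 x$ ($E{\left(x \right)} = 9 \left(x + 3\right) = 9 \left(3 + x\right) = 27 + 9 x$)
$\frac{E{\left(K{\left(-3 \right)} \right)}}{B} = \frac{27 + 9 \left(-3\right)^{\frac{3}{2}}}{752} = \left(27 + 9 \left(- 3 i \sqrt{3}\right)\right) \frac{1}{752} = \left(27 - 27 i \sqrt{3}\right) \frac{1}{752} = \frac{27}{752} - \frac{27 i \sqrt{3}}{752}$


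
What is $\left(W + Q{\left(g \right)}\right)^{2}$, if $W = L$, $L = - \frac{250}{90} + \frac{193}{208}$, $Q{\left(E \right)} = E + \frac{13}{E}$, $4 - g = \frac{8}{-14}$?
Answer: $\frac{21273681025}{686859264} \approx 30.972$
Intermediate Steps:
$g = \frac{32}{7}$ ($g = 4 - \frac{8}{-14} = 4 - 8 \left(- \frac{1}{14}\right) = 4 - - \frac{4}{7} = 4 + \frac{4}{7} = \frac{32}{7} \approx 4.5714$)
$L = - \frac{3463}{1872}$ ($L = \left(-250\right) \frac{1}{90} + 193 \cdot \frac{1}{208} = - \frac{25}{9} + \frac{193}{208} = - \frac{3463}{1872} \approx -1.8499$)
$W = - \frac{3463}{1872} \approx -1.8499$
$\left(W + Q{\left(g \right)}\right)^{2} = \left(- \frac{3463}{1872} + \left(\frac{32}{7} + \frac{13}{\frac{32}{7}}\right)\right)^{2} = \left(- \frac{3463}{1872} + \left(\frac{32}{7} + 13 \cdot \frac{7}{32}\right)\right)^{2} = \left(- \frac{3463}{1872} + \left(\frac{32}{7} + \frac{91}{32}\right)\right)^{2} = \left(- \frac{3463}{1872} + \frac{1661}{224}\right)^{2} = \left(\frac{145855}{26208}\right)^{2} = \frac{21273681025}{686859264}$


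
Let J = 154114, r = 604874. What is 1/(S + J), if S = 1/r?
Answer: 604874/93219551637 ≈ 6.4887e-6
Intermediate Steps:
S = 1/604874 ≈ 1.6532e-6
1/(S + J) = 1/(1/604874 + 154114) = 1/(93219551637/604874) = 604874/93219551637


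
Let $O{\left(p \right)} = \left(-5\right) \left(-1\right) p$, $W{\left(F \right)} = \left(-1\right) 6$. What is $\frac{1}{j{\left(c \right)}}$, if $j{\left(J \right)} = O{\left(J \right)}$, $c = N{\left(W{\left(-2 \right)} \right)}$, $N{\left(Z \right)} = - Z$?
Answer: $\frac{1}{30} \approx 0.033333$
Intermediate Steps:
$W{\left(F \right)} = -6$
$c = 6$ ($c = \left(-1\right) \left(-6\right) = 6$)
$O{\left(p \right)} = 5 p$
$j{\left(J \right)} = 5 J$
$\frac{1}{j{\left(c \right)}} = \frac{1}{5 \cdot 6} = \frac{1}{30}$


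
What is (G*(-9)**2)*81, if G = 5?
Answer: 32805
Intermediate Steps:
(G*(-9)**2)*81 = (5*(-9)**2)*81 = (5*81)*81 = 405*81 = 32805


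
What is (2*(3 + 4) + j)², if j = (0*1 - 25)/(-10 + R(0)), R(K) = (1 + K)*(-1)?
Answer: 32041/121 ≈ 264.80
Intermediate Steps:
R(K) = -1 - K
j = 25/11 (j = (0*1 - 25)/(-10 + (-1 - 1*0)) = (0 - 25)/(-10 + (-1 + 0)) = -25/(-10 - 1) = -25/(-11) = -25*(-1/11) = 25/11 ≈ 2.2727)
(2*(3 + 4) + j)² = (2*(3 + 4) + 25/11)² = (2*7 + 25/11)² = (14 + 25/11)² = (179/11)² = 32041/121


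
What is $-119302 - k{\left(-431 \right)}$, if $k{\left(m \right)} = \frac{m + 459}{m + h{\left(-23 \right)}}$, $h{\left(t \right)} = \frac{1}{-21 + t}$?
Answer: $- \frac{2262561198}{18965} \approx -1.193 \cdot 10^{5}$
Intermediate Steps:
$k{\left(m \right)} = \frac{459 + m}{- \frac{1}{44} + m}$ ($k{\left(m \right)} = \frac{m + 459}{m + \frac{1}{-21 - 23}} = \frac{459 + m}{m + \frac{1}{-44}} = \frac{459 + m}{m - \frac{1}{44}} = \frac{459 + m}{- \frac{1}{44} + m}$)
$-119302 - k{\left(-431 \right)} = -119302 - \frac{44 \left(459 - 431\right)}{-1 + 44 \left(-431\right)} = -119302 - 44 \frac{1}{-1 - 18964} \cdot 28 = -119302 - 44 \frac{1}{-18965} \cdot 28 = -119302 - 44 \left(- \frac{1}{18965}\right) 28 = -119302 - - \frac{1232}{18965} = -119302 + \frac{1232}{18965} = - \frac{2262561198}{18965}$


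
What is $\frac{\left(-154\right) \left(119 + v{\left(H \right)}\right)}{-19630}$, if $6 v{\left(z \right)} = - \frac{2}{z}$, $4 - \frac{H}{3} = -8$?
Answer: $\frac{989527}{1060020} \approx 0.9335$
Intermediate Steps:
$H = 36$ ($H = 12 - -24 = 12 + 24 = 36$)
$v{\left(z \right)} = - \frac{1}{3 z}$ ($v{\left(z \right)} = \frac{\left(-2\right) \frac{1}{z}}{6} = - \frac{1}{3 z}$)
$\frac{\left(-154\right) \left(119 + v{\left(H \right)}\right)}{-19630} = \frac{\left(-154\right) \left(119 - \frac{1}{3 \cdot 36}\right)}{-19630} = - 154 \left(119 - \frac{1}{108}\right) \left(- \frac{1}{19630}\right) = \left(-154\right) \frac{12851}{108} \left(- \frac{1}{19630}\right) = \left(- \frac{989527}{54}\right) \left(- \frac{1}{19630}\right) = \frac{989527}{1060020}$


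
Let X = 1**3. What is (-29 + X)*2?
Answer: -56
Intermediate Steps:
X = 1
(-29 + X)*2 = (-29 + 1)*2 = -28*2 = -56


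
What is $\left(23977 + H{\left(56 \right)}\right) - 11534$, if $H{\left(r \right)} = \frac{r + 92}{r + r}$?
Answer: $\frac{348441}{28} \approx 12444.0$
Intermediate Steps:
$H{\left(r \right)} = \frac{92 + r}{2 r}$
$\left(23977 + H{\left(56 \right)}\right) - 11534 = \left(23977 + \frac{92 + 56}{2 \cdot 56}\right) - 11534 = \left(23977 + \frac{1}{2} \cdot \frac{1}{56} \cdot 148\right) - 11534 = \left(23977 + \frac{37}{28}\right) - 11534 = \frac{671393}{28} - 11534 = \frac{348441}{28}$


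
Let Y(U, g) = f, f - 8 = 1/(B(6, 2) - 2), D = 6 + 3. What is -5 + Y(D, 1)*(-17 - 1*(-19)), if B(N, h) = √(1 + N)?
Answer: 37/3 + 2*√7/3 ≈ 14.097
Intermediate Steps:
D = 9
f = 8 + 1/(-2 + √7) (f = 8 + 1/(√(1 + 6) - 2) = 8 + 1/(√7 - 2) = 8 + 1/(-2 + √7) ≈ 9.5486)
Y(U, g) = 26/3 + √7/3
-5 + Y(D, 1)*(-17 - 1*(-19)) = -5 + (26/3 + √7/3)*(-17 - 1*(-19)) = -5 + (26/3 + √7/3)*(-17 + 19) = -5 + (26/3 + √7/3)*2 = -5 + (52/3 + 2*√7/3) = 37/3 + 2*√7/3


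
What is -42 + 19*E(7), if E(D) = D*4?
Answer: 490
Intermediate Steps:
E(D) = 4*D
-42 + 19*E(7) = -42 + 19*(4*7) = -42 + 19*28 = -42 + 532 = 490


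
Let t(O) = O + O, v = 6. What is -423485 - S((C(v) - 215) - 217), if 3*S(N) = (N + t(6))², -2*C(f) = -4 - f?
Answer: -1442680/3 ≈ -4.8089e+5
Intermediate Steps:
C(f) = 2 + f/2 (C(f) = -(-4 - f)/2 = 2 + f/2)
t(O) = 2*O
S(N) = (12 + N)²/3 (S(N) = (N + 2*6)²/3 = (N + 12)²/3 = (12 + N)²/3)
-423485 - S((C(v) - 215) - 217) = -423485 - (12 + (((2 + (½)*6) - 215) - 217))²/3 = -423485 - (12 + (((2 + 3) - 215) - 217))²/3 = -423485 - (12 + ((5 - 215) - 217))²/3 = -423485 - (12 + (-210 - 217))²/3 = -423485 - (12 - 427)²/3 = -423485 - (-415)²/3 = -423485 - 172225/3 = -1442680/3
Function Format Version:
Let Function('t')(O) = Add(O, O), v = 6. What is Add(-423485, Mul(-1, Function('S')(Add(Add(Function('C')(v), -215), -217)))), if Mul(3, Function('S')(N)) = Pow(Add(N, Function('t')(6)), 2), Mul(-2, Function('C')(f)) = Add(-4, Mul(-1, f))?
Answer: Rational(-1442680, 3) ≈ -4.8089e+5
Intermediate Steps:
Function('C')(f) = Add(2, Mul(Rational(1, 2), f)) (Function('C')(f) = Mul(Rational(-1, 2), Add(-4, Mul(-1, f))) = Add(2, Mul(Rational(1, 2), f)))
Function('t')(O) = Mul(2, O)
Function('S')(N) = Mul(Rational(1, 3), Pow(Add(12, N), 2)) (Function('S')(N) = Mul(Rational(1, 3), Pow(Add(N, Mul(2, 6)), 2)) = Mul(Rational(1, 3), Pow(Add(N, 12), 2)) = Mul(Rational(1, 3), Pow(Add(12, N), 2)))
Add(-423485, Mul(-1, Function('S')(Add(Add(Function('C')(v), -215), -217)))) = Add(-423485, Mul(-1, Mul(Rational(1, 3), Pow(Add(12, Add(Add(Add(2, Mul(Rational(1, 2), 6)), -215), -217)), 2)))) = Add(-423485, Mul(-1, Mul(Rational(1, 3), Pow(Add(12, Add(Add(Add(2, 3), -215), -217)), 2)))) = Add(-423485, Mul(-1, Mul(Rational(1, 3), Pow(Add(12, Add(Add(5, -215), -217)), 2)))) = Add(-423485, Mul(-1, Mul(Rational(1, 3), Pow(Add(12, Add(-210, -217)), 2)))) = Add(-423485, Mul(-1, Mul(Rational(1, 3), Pow(Add(12, -427), 2)))) = Add(-423485, Mul(-1, Mul(Rational(1, 3), Pow(-415, 2)))) = Add(-423485, Mul(-1, Mul(Rational(1, 3), 172225))) = Add(-423485, Mul(-1, Rational(172225, 3))) = Add(-423485, Rational(-172225, 3)) = Rational(-1442680, 3)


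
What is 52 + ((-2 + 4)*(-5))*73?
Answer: -678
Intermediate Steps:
52 + ((-2 + 4)*(-5))*73 = 52 + (2*(-5))*73 = 52 - 10*73 = 52 - 730 = -678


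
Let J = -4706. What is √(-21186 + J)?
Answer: 2*I*√6473 ≈ 160.91*I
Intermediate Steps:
√(-21186 + J) = √(-21186 - 4706) = √(-25892) = 2*I*√6473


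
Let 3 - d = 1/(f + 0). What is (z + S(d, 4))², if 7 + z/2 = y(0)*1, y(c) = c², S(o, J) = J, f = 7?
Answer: 100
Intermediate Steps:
d = 20/7 (d = 3 - 1/(7 + 0) = 3 - 1/7 = 3 - 1*⅐ = 3 - ⅐ = 20/7 ≈ 2.8571)
z = -14 (z = -14 + 2*(0²*1) = -14 + 2*(0*1) = -14 + 2*0 = -14 + 0 = -14)
(z + S(d, 4))² = (-14 + 4)² = (-10)² = 100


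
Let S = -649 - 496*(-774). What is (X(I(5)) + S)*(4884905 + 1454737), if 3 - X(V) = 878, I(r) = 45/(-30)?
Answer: 2424152307960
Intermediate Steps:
S = 383255 (S = -649 + 383904 = 383255)
I(r) = -3/2 (I(r) = 45*(-1/30) = -3/2)
X(V) = -875 (X(V) = 3 - 1*878 = 3 - 878 = -875)
(X(I(5)) + S)*(4884905 + 1454737) = (-875 + 383255)*(4884905 + 1454737) = 382380*6339642 = 2424152307960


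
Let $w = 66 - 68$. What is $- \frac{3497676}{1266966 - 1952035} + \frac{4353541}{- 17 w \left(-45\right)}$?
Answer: $- \frac{425303505007}{149736510} \approx -2840.3$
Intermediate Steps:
$w = -2$
$- \frac{3497676}{1266966 - 1952035} + \frac{4353541}{- 17 w \left(-45\right)} = - \frac{3497676}{1266966 - 1952035} + \frac{4353541}{\left(-17\right) \left(-2\right) \left(-45\right)} = - \frac{3497676}{1266966 - 1952035} + \frac{4353541}{34 \left(-45\right)} = - \frac{3497676}{-685069} + \frac{4353541}{-1530} = \left(-3497676\right) \left(- \frac{1}{685069}\right) + 4353541 \left(- \frac{1}{1530}\right) = \frac{499668}{97867} - \frac{4353541}{1530} = - \frac{425303505007}{149736510}$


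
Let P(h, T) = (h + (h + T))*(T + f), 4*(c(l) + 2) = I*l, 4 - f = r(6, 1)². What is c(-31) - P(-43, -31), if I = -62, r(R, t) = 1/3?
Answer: -5387/2 ≈ -2693.5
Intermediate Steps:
r(R, t) = ⅓
f = 35/9 (f = 4 - (⅓)² = 4 - 1*⅑ = 4 - ⅑ = 35/9 ≈ 3.8889)
c(l) = -2 - 31*l/2 (c(l) = -2 + (-62*l)/4 = -2 - 31*l/2)
P(h, T) = (35/9 + T)*(T + 2*h) (P(h, T) = (h + (h + T))*(T + 35/9) = (h + (T + h))*(35/9 + T) = (T + 2*h)*(35/9 + T) = (35/9 + T)*(T + 2*h))
c(-31) - P(-43, -31) = (-2 - 31/2*(-31)) - ((-31)² + (35/9)*(-31) + (70/9)*(-43) + 2*(-31)*(-43)) = (-2 + 961/2) - (961 - 1085/9 - 3010/9 + 2666) = 957/2 - 1*3172 = 957/2 - 3172 = -5387/2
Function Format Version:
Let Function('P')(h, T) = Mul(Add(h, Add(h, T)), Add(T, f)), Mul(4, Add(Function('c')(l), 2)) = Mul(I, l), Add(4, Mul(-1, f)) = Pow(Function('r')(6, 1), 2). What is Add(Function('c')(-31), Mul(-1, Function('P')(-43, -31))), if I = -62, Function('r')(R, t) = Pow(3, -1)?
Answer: Rational(-5387, 2) ≈ -2693.5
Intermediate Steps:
Function('r')(R, t) = Rational(1, 3)
f = Rational(35, 9) (f = Add(4, Mul(-1, Pow(Rational(1, 3), 2))) = Add(4, Mul(-1, Rational(1, 9))) = Add(4, Rational(-1, 9)) = Rational(35, 9) ≈ 3.8889)
Function('c')(l) = Add(-2, Mul(Rational(-31, 2), l)) (Function('c')(l) = Add(-2, Mul(Rational(1, 4), Mul(-62, l))) = Add(-2, Mul(Rational(-31, 2), l)))
Function('P')(h, T) = Mul(Add(Rational(35, 9), T), Add(T, Mul(2, h))) (Function('P')(h, T) = Mul(Add(h, Add(h, T)), Add(T, Rational(35, 9))) = Mul(Add(h, Add(T, h)), Add(Rational(35, 9), T)) = Mul(Add(T, Mul(2, h)), Add(Rational(35, 9), T)) = Mul(Add(Rational(35, 9), T), Add(T, Mul(2, h))))
Add(Function('c')(-31), Mul(-1, Function('P')(-43, -31))) = Add(Add(-2, Mul(Rational(-31, 2), -31)), Mul(-1, Add(Pow(-31, 2), Mul(Rational(35, 9), -31), Mul(Rational(70, 9), -43), Mul(2, -31, -43)))) = Add(Add(-2, Rational(961, 2)), Mul(-1, Add(961, Rational(-1085, 9), Rational(-3010, 9), 2666))) = Add(Rational(957, 2), Mul(-1, 3172)) = Add(Rational(957, 2), -3172) = Rational(-5387, 2)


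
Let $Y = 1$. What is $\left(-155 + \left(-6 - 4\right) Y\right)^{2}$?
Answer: $27225$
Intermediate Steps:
$\left(-155 + \left(-6 - 4\right) Y\right)^{2} = \left(-155 + \left(-6 - 4\right) 1\right)^{2} = \left(-155 - 10\right)^{2} = \left(-165\right)^{2} = 27225$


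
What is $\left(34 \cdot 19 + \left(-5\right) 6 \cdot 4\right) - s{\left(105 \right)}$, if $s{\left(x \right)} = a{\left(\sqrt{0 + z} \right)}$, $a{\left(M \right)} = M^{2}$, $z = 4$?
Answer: $522$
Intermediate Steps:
$s{\left(x \right)} = 4$ ($s{\left(x \right)} = \left(\sqrt{0 + 4}\right)^{2} = \left(\sqrt{4}\right)^{2} = 2^{2} = 4$)
$\left(34 \cdot 19 + \left(-5\right) 6 \cdot 4\right) - s{\left(105 \right)} = \left(34 \cdot 19 + \left(-5\right) 6 \cdot 4\right) - 4 = \left(646 - 120\right) - 4 = 526 - 4 = 522$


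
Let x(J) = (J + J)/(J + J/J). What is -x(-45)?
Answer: -45/22 ≈ -2.0455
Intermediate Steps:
x(J) = 2*J/(1 + J) (x(J) = (2*J)/(J + 1) = (2*J)/(1 + J) = 2*J/(1 + J))
-x(-45) = -2*(-45)/(1 - 45) = -2*(-45)/(-44) = -2*(-45)*(-1)/44 = -1*45/22 = -45/22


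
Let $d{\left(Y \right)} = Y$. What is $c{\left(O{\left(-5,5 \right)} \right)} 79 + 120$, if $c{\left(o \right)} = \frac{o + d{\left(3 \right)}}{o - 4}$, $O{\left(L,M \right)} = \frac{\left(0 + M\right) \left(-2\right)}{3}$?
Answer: $\frac{2719}{22} \approx 123.59$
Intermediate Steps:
$O{\left(L,M \right)} = - \frac{2 M}{3}$ ($O{\left(L,M \right)} = M \left(-2\right) \frac{1}{3} = - 2 M \frac{1}{3} = - \frac{2 M}{3}$)
$c{\left(o \right)} = \frac{3 + o}{-4 + o}$ ($c{\left(o \right)} = \frac{o + 3}{o - 4} = \frac{3 + o}{-4 + o}$)
$c{\left(O{\left(-5,5 \right)} \right)} 79 + 120 = \frac{3 - \frac{10}{3}}{-4 - \frac{10}{3}} \cdot 79 + 120 = \frac{1}{- \frac{22}{3}} \left(- \frac{1}{3}\right) 79 + 120 = \left(- \frac{3}{22}\right) \left(- \frac{1}{3}\right) 79 + 120 = \frac{1}{22} \cdot 79 + 120 = \frac{79}{22} + 120 = \frac{2719}{22}$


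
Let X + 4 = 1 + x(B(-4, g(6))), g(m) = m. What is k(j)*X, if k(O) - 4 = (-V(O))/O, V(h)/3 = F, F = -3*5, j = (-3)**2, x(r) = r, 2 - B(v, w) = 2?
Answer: -27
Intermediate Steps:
B(v, w) = 0 (B(v, w) = 2 - 1*2 = 2 - 2 = 0)
j = 9
F = -15
V(h) = -45 (V(h) = 3*(-15) = -45)
X = -3 (X = -4 + (1 + 0) = -4 + 1 = -3)
k(O) = 4 + 45/O (k(O) = 4 + (-1*(-45))/O = 4 + 45/O)
k(j)*X = (4 + 45/9)*(-3) = (4 + 45*(1/9))*(-3) = (4 + 5)*(-3) = 9*(-3) = -27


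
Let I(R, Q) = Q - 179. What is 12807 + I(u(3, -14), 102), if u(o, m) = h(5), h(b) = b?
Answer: 12730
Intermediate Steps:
u(o, m) = 5
I(R, Q) = -179 + Q
12807 + I(u(3, -14), 102) = 12807 + (-179 + 102) = 12807 - 77 = 12730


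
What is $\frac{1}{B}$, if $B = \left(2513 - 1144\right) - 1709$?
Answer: $- \frac{1}{340} \approx -0.0029412$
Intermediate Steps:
$B = -340$ ($B = 1369 - 1709 = -340$)
$\frac{1}{B} = \frac{1}{-340} = - \frac{1}{340}$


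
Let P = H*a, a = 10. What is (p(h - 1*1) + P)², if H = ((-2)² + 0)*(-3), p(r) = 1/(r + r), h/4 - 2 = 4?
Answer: 30459361/2116 ≈ 14395.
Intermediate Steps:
h = 24 (h = 8 + 4*4 = 8 + 16 = 24)
p(r) = 1/(2*r)
H = -12 (H = (4 + 0)*(-3) = 4*(-3) = -12)
P = -120 (P = -12*10 = -120)
(p(h - 1*1) + P)² = (1/(2*(24 - 1*1)) - 120)² = (1/(2*(24 - 1)) - 120)² = ((½)/23 - 120)² = ((½)*(1/23) - 120)² = (1/46 - 120)² = (-5519/46)² = 30459361/2116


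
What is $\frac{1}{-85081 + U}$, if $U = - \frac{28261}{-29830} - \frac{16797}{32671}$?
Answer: $- \frac{974575930}{82917472439709} \approx -1.1754 \cdot 10^{-5}$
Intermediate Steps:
$U = \frac{422260621}{974575930}$ ($U = \left(-28261\right) \left(- \frac{1}{29830}\right) - \frac{16797}{32671} = \frac{28261}{29830} - \frac{16797}{32671} = \frac{422260621}{974575930} \approx 0.43328$)
$\frac{1}{-85081 + U} = \frac{1}{-85081 + \frac{422260621}{974575930}} = \frac{1}{- \frac{82917472439709}{974575930}} = - \frac{974575930}{82917472439709}$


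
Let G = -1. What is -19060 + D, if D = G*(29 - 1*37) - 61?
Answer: -19113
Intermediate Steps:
D = -53 (D = -(29 - 1*37) - 61 = -(29 - 37) - 61 = -1*(-8) - 61 = 8 - 61 = -53)
-19060 + D = -19060 - 53 = -19113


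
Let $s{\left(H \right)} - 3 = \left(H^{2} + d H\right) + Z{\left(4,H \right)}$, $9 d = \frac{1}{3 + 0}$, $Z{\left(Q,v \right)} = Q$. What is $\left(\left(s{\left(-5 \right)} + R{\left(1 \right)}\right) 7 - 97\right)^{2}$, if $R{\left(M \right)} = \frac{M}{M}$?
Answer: $\frac{12837889}{729} \approx 17610.0$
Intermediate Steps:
$R{\left(M \right)} = 1$
$d = \frac{1}{27}$ ($d = \frac{1}{9 \left(3 + 0\right)} = \frac{1}{9 \cdot 3} = \frac{1}{9} \cdot \frac{1}{3} = \frac{1}{27} \approx 0.037037$)
$s{\left(H \right)} = 7 + H^{2} + \frac{H}{27}$ ($s{\left(H \right)} = 3 + \left(\left(H^{2} + \frac{H}{27}\right) + 4\right) = 3 + \left(4 + H^{2} + \frac{H}{27}\right) = 7 + H^{2} + \frac{H}{27}$)
$\left(\left(s{\left(-5 \right)} + R{\left(1 \right)}\right) 7 - 97\right)^{2} = \left(\left(\left(7 + \left(-5\right)^{2} + \frac{1}{27} \left(-5\right)\right) + 1\right) 7 - 97\right)^{2} = \left(\left(\left(7 + 25 - \frac{5}{27}\right) + 1\right) 7 - 97\right)^{2} = \left(\left(\frac{859}{27} + 1\right) 7 - 97\right)^{2} = \left(\frac{886}{27} \cdot 7 - 97\right)^{2} = \left(\frac{6202}{27} - 97\right)^{2} = \left(\frac{3583}{27}\right)^{2} = \frac{12837889}{729}$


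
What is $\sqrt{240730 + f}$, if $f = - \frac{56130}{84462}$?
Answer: $\frac{\sqrt{47703389477835}}{14077} \approx 490.64$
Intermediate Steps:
$f = - \frac{9355}{14077}$ ($f = \left(-56130\right) \frac{1}{84462} = - \frac{9355}{14077} \approx -0.66456$)
$\sqrt{240730 + f} = \sqrt{240730 - \frac{9355}{14077}} = \sqrt{\frac{3388746855}{14077}} = \frac{\sqrt{47703389477835}}{14077}$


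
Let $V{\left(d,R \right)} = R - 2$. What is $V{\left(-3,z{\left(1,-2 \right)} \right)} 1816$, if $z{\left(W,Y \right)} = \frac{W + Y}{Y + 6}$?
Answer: $-4086$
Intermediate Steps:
$z{\left(W,Y \right)} = \frac{W + Y}{6 + Y}$
$V{\left(d,R \right)} = -2 + R$ ($V{\left(d,R \right)} = R - 2 = -2 + R$)
$V{\left(-3,z{\left(1,-2 \right)} \right)} 1816 = \left(-2 + \frac{1 - 2}{6 - 2}\right) 1816 = \left(-2 + \frac{1}{4} \left(-1\right)\right) 1816 = \left(-2 - \frac{1}{4}\right) 1816 = \left(- \frac{9}{4}\right) 1816 = -4086$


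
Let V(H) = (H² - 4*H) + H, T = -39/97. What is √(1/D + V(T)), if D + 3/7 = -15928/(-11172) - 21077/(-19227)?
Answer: √677287052640142386/605793324 ≈ 1.3585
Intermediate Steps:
T = -39/97 (T = -39*1/97 = -39/97 ≈ -0.40206)
V(H) = H² - 3*H
D = 12490584/5966779 (D = -3/7 + (-15928/(-11172) - 21077/(-19227)) = -3/7 + (-15928*(-1/11172) - 21077*(-1/19227)) = -3/7 + (3982/2793 + 21077/19227) = -3/7 + 15047775/5966779 = 12490584/5966779 ≈ 2.0934)
√(1/D + V(T)) = √(1/(12490584/5966779) - 39*(-3 - 39/97)/97) = √(5966779/12490584 - 39/97*(-330/97)) = √(5966779/12490584 + 12870/9409) = √(216895239691/117523904856) = √677287052640142386/605793324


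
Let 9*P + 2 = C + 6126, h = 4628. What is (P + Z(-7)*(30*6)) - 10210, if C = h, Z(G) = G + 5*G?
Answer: -49726/3 ≈ -16575.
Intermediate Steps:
Z(G) = 6*G
C = 4628
P = 3584/3 (P = -2/9 + (4628 + 6126)/9 = -2/9 + (⅑)*10754 = -2/9 + 10754/9 = 3584/3 ≈ 1194.7)
(P + Z(-7)*(30*6)) - 10210 = (3584/3 + (6*(-7))*(30*6)) - 10210 = (3584/3 - 42*180) - 10210 = (3584/3 - 7560) - 10210 = -19096/3 - 10210 = -49726/3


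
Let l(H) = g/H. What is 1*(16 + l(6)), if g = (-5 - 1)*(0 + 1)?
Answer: 15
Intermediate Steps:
g = -6 (g = -6*1 = -6)
l(H) = -6/H
1*(16 + l(6)) = 1*(16 - 6/6) = 1*(16 - 6*⅙) = 1*(16 - 1) = 1*15 = 15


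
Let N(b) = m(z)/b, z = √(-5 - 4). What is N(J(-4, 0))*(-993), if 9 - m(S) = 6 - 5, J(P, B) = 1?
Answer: -7944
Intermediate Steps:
z = 3*I (z = √(-9) = 3*I ≈ 3.0*I)
m(S) = 8 (m(S) = 9 - (6 - 5) = 9 - 1*1 = 9 - 1 = 8)
N(b) = 8/b
N(J(-4, 0))*(-993) = (8/1)*(-993) = (8*1)*(-993) = 8*(-993) = -7944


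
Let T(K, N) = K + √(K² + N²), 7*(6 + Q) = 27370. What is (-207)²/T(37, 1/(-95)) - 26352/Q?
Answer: -57233409327/4 + 4070655*√12355226 ≈ 572.29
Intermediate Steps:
Q = 3904 (Q = -6 + (⅐)*27370 = -6 + 3910 = 3904)
(-207)²/T(37, 1/(-95)) - 26352/Q = (-207)²/(37 + √(37² + (1/(-95))²)) - 26352/3904 = 42849/(37 + √(1369 + (-1/95)²)) - 26352*1/3904 = 42849/(37 + √(1369 + 1/9025)) - 27/4 = 42849/(37 + √(12355226/9025)) - 27/4 = 42849/(37 + √12355226/95) - 27/4 = -27/4 + 42849/(37 + √12355226/95)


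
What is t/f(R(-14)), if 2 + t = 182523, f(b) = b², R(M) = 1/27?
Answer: 133057809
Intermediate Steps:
R(M) = 1/27
t = 182521 (t = -2 + 182523 = 182521)
t/f(R(-14)) = 182521/((1/27)²) = 182521/(1/729) = 182521*729 = 133057809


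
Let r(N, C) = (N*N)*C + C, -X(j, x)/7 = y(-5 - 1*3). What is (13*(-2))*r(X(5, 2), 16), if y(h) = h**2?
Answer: -83493280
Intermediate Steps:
X(j, x) = -448 (X(j, x) = -7*(-5 - 1*3)**2 = -7*(-5 - 3)**2 = -7*(-8)**2 = -7*64 = -448)
r(N, C) = C + C*N**2 (r(N, C) = N**2*C + C = C*N**2 + C = C + C*N**2)
(13*(-2))*r(X(5, 2), 16) = (13*(-2))*(16*(1 + (-448)**2)) = -416*(1 + 200704) = -416*200705 = -26*3211280 = -83493280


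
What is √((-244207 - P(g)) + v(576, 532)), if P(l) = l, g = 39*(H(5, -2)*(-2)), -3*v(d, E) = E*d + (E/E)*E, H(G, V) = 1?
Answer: I*√3118053/3 ≈ 588.6*I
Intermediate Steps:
v(d, E) = -E/3 - E*d/3 (v(d, E) = -(E*d + (E/E)*E)/3 = -(E*d + 1*E)/3 = -(E*d + E)/3 = -(E + E*d)/3 = -E/3 - E*d/3)
g = -78 (g = 39*(1*(-2)) = 39*(-2) = -78)
√((-244207 - P(g)) + v(576, 532)) = √((-244207 - 1*(-78)) - ⅓*532*(1 + 576)) = √((-244207 + 78) - ⅓*532*577) = √(-244129 - 306964/3) = √(-1039351/3) = I*√3118053/3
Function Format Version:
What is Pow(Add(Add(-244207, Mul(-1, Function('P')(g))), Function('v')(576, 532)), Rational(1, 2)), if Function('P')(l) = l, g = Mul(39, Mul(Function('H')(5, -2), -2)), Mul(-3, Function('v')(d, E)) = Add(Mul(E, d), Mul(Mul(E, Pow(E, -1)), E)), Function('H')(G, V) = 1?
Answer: Mul(Rational(1, 3), I, Pow(3118053, Rational(1, 2))) ≈ Mul(588.60, I)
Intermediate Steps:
Function('v')(d, E) = Add(Mul(Rational(-1, 3), E), Mul(Rational(-1, 3), E, d)) (Function('v')(d, E) = Mul(Rational(-1, 3), Add(Mul(E, d), Mul(Mul(E, Pow(E, -1)), E))) = Mul(Rational(-1, 3), Add(Mul(E, d), Mul(1, E))) = Mul(Rational(-1, 3), Add(Mul(E, d), E)) = Mul(Rational(-1, 3), Add(E, Mul(E, d))) = Add(Mul(Rational(-1, 3), E), Mul(Rational(-1, 3), E, d)))
g = -78 (g = Mul(39, Mul(1, -2)) = Mul(39, -2) = -78)
Pow(Add(Add(-244207, Mul(-1, Function('P')(g))), Function('v')(576, 532)), Rational(1, 2)) = Pow(Add(Add(-244207, Mul(-1, -78)), Mul(Rational(-1, 3), 532, Add(1, 576))), Rational(1, 2)) = Pow(Add(Add(-244207, 78), Mul(Rational(-1, 3), 532, 577)), Rational(1, 2)) = Pow(Add(-244129, Rational(-306964, 3)), Rational(1, 2)) = Pow(Rational(-1039351, 3), Rational(1, 2)) = Mul(Rational(1, 3), I, Pow(3118053, Rational(1, 2)))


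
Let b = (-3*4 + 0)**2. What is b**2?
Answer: 20736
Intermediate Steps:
b = 144 (b = (-12 + 0)**2 = (-12)**2 = 144)
b**2 = 144**2 = 20736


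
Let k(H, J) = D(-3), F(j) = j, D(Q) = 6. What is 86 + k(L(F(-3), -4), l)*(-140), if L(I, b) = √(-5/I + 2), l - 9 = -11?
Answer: -754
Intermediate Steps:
l = -2 (l = 9 - 11 = -2)
L(I, b) = √(2 - 5/I)
k(H, J) = 6
86 + k(L(F(-3), -4), l)*(-140) = 86 + 6*(-140) = 86 - 840 = -754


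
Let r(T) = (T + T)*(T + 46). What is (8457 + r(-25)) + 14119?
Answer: 21526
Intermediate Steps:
r(T) = 2*T*(46 + T) (r(T) = (2*T)*(46 + T) = 2*T*(46 + T))
(8457 + r(-25)) + 14119 = (8457 + 2*(-25)*(46 - 25)) + 14119 = (8457 + 2*(-25)*21) + 14119 = (8457 - 1050) + 14119 = 7407 + 14119 = 21526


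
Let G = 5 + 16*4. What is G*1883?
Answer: 129927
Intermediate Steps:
G = 69 (G = 5 + 64 = 69)
G*1883 = 69*1883 = 129927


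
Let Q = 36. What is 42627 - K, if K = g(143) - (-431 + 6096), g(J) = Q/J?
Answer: 6905720/143 ≈ 48292.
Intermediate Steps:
g(J) = 36/J
K = -810059/143 (K = 36/143 - (-431 + 6096) = 36*(1/143) - 1*5665 = 36/143 - 5665 = -810059/143 ≈ -5664.8)
42627 - K = 42627 - 1*(-810059/143) = 42627 + 810059/143 = 6905720/143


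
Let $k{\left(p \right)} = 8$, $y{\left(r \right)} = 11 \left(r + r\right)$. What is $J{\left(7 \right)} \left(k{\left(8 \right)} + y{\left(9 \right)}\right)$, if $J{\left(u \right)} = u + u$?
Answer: $2884$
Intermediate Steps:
$J{\left(u \right)} = 2 u$
$y{\left(r \right)} = 22 r$ ($y{\left(r \right)} = 11 \cdot 2 r = 22 r$)
$J{\left(7 \right)} \left(k{\left(8 \right)} + y{\left(9 \right)}\right) = 2 \cdot 7 \left(8 + 22 \cdot 9\right) = 14 \left(8 + 198\right) = 14 \cdot 206 = 2884$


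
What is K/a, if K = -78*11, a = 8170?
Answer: -429/4085 ≈ -0.10502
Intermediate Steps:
K = -858
K/a = -858/8170 = -858*1/8170 = -429/4085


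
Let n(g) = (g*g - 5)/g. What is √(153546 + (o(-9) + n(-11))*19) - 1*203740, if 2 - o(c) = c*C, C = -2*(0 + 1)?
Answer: -203740 + √18518038/11 ≈ -2.0335e+5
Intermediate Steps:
C = -2 (C = -2*1 = -2)
o(c) = 2 + 2*c (o(c) = 2 - c*(-2) = 2 - (-2)*c = 2 + 2*c)
n(g) = (-5 + g²)/g (n(g) = (g² - 5)/g = (-5 + g²)/g)
√(153546 + (o(-9) + n(-11))*19) - 1*203740 = √(153546 + ((2 + 2*(-9)) + (-11 - 5/(-11)))*19) - 1*203740 = √(153546 + ((2 - 18) + (-11 - 5*(-1/11)))*19) - 203740 = √(153546 + (-16 + (-11 + 5/11))*19) - 203740 = √(153546 + (-16 - 116/11)*19) - 203740 = √(153546 - 292/11*19) - 203740 = √(153546 - 5548/11) - 203740 = √(1683458/11) - 203740 = √18518038/11 - 203740 = -203740 + √18518038/11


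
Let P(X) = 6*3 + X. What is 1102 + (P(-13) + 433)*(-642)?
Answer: -280094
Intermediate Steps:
P(X) = 18 + X
1102 + (P(-13) + 433)*(-642) = 1102 + ((18 - 13) + 433)*(-642) = 1102 + (5 + 433)*(-642) = 1102 + 438*(-642) = 1102 - 281196 = -280094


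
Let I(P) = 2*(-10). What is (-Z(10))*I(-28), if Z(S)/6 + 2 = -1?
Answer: -360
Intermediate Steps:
Z(S) = -18 (Z(S) = -12 + 6*(-1) = -12 - 6 = -18)
I(P) = -20
(-Z(10))*I(-28) = -1*(-18)*(-20) = 18*(-20) = -360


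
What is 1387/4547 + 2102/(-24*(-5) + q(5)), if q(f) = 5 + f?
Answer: 4869052/295555 ≈ 16.474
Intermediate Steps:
1387/4547 + 2102/(-24*(-5) + q(5)) = 1387/4547 + 2102/(-24*(-5) + (5 + 5)) = 1387*(1/4547) + 2102/(120 + 10) = 1387/4547 + 2102/130 = 1387/4547 + 2102*(1/130) = 1387/4547 + 1051/65 = 4869052/295555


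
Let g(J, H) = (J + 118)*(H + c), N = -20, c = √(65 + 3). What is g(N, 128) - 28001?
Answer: -15457 + 196*√17 ≈ -14649.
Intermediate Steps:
c = 2*√17 (c = √68 = 2*√17 ≈ 8.2462)
g(J, H) = (118 + J)*(H + 2*√17) (g(J, H) = (J + 118)*(H + 2*√17) = (118 + J)*(H + 2*√17))
g(N, 128) - 28001 = (118*128 + 236*√17 + 128*(-20) + 2*(-20)*√17) - 28001 = (15104 + 236*√17 - 2560 - 40*√17) - 28001 = (12544 + 196*√17) - 28001 = -15457 + 196*√17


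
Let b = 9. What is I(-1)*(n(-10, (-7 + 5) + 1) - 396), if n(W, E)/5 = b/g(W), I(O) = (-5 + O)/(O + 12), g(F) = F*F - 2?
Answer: 116289/539 ≈ 215.75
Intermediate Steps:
g(F) = -2 + F² (g(F) = F² - 2 = -2 + F²)
I(O) = (-5 + O)/(12 + O)
n(W, E) = 45/(-2 + W²) (n(W, E) = 5*(9/(-2 + W²)) = 45/(-2 + W²))
I(-1)*(n(-10, (-7 + 5) + 1) - 396) = ((-5 - 1)/(12 - 1))*(45/(-2 + (-10)²) - 396) = (-6/11)*(45/(-2 + 100) - 396) = ((1/11)*(-6))*(45/98 - 396) = -6*(45*(1/98) - 396)/11 = -6*(45/98 - 396)/11 = -6/11*(-38763/98) = 116289/539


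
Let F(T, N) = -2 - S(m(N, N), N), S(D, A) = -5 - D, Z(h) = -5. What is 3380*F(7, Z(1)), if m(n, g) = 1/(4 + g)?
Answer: 6760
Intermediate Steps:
F(T, N) = 3 + 1/(4 + N) (F(T, N) = -2 - (-5 - 1/(4 + N)) = -2 + (5 + 1/(4 + N)) = 3 + 1/(4 + N))
3380*F(7, Z(1)) = 3380*((13 + 3*(-5))/(4 - 5)) = 3380*((13 - 15)/(-1)) = 3380*(-1*(-2)) = 3380*2 = 6760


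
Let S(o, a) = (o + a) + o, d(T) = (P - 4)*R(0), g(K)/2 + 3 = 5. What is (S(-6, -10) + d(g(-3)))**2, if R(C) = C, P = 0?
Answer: 484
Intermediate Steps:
g(K) = 4 (g(K) = -6 + 2*5 = -6 + 10 = 4)
d(T) = 0 (d(T) = (0 - 4)*0 = -4*0 = 0)
S(o, a) = a + 2*o (S(o, a) = (a + o) + o = a + 2*o)
(S(-6, -10) + d(g(-3)))**2 = ((-10 + 2*(-6)) + 0)**2 = ((-10 - 12) + 0)**2 = (-22 + 0)**2 = (-22)**2 = 484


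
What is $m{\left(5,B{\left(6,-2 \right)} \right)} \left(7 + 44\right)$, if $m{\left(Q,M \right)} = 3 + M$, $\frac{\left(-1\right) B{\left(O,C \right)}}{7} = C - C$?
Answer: $153$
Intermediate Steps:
$B{\left(O,C \right)} = 0$ ($B{\left(O,C \right)} = - 7 \left(C - C\right) = \left(-7\right) 0 = 0$)
$m{\left(5,B{\left(6,-2 \right)} \right)} \left(7 + 44\right) = \left(3 + 0\right) \left(7 + 44\right) = 3 \cdot 51 = 153$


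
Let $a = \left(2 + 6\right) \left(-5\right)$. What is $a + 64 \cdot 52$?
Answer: $3288$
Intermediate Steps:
$a = -40$ ($a = 8 \left(-5\right) = -40$)
$a + 64 \cdot 52 = -40 + 64 \cdot 52 = -40 + 3328 = 3288$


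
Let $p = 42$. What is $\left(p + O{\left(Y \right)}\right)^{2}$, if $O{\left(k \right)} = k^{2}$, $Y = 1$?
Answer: $1849$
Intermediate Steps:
$\left(p + O{\left(Y \right)}\right)^{2} = \left(42 + 1^{2}\right)^{2} = \left(42 + 1\right)^{2} = 43^{2} = 1849$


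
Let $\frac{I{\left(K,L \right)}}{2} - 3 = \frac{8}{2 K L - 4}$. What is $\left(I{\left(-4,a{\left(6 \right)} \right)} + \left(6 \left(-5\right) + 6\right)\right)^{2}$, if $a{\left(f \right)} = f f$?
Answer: $\frac{1737124}{5329} \approx 325.98$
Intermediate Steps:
$a{\left(f \right)} = f^{2}$
$I{\left(K,L \right)} = 6 + \frac{16}{-4 + 2 K L}$ ($I{\left(K,L \right)} = 6 + 2 \frac{8}{2 K L - 4} = 6 + 2 \frac{8}{-4 + 2 K L} = 6 + \frac{16}{-4 + 2 K L}$)
$\left(I{\left(-4,a{\left(6 \right)} \right)} + \left(6 \left(-5\right) + 6\right)\right)^{2} = \left(\frac{2 \left(-2 + 3 \left(-4\right) 6^{2}\right)}{-2 - 4 \cdot 6^{2}} + \left(6 \left(-5\right) + 6\right)\right)^{2} = \left(\frac{2 \left(-2 + 3 \left(-4\right) 36\right)}{-2 - 144} + \left(-30 + 6\right)\right)^{2} = \left(\frac{2 \left(-2 - 432\right)}{-2 - 144} - 24\right)^{2} = \left(2 \frac{1}{-146} \left(-434\right) - 24\right)^{2} = \left(2 \left(- \frac{1}{146}\right) \left(-434\right) - 24\right)^{2} = \left(\frac{434}{73} - 24\right)^{2} = \left(- \frac{1318}{73}\right)^{2} = \frac{1737124}{5329}$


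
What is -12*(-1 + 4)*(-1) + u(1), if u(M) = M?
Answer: 37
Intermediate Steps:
-12*(-1 + 4)*(-1) + u(1) = -12*(-1 + 4)*(-1) + 1 = -36*(-1) + 1 = -12*(-3) + 1 = 36 + 1 = 37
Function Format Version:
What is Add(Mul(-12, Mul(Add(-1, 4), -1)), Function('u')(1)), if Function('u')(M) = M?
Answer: 37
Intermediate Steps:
Add(Mul(-12, Mul(Add(-1, 4), -1)), Function('u')(1)) = Add(Mul(-12, Mul(Add(-1, 4), -1)), 1) = Add(Mul(-12, Mul(3, -1)), 1) = Add(Mul(-12, -3), 1) = Add(36, 1) = 37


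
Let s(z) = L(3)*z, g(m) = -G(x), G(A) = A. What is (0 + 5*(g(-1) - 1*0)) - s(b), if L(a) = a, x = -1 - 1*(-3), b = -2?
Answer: -4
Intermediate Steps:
x = 2 (x = -1 + 3 = 2)
g(m) = -2 (g(m) = -1*2 = -2)
s(z) = 3*z
(0 + 5*(g(-1) - 1*0)) - s(b) = (0 + 5*(-2 - 1*0)) - 3*(-2) = (0 + 5*(-2 + 0)) - 1*(-6) = (0 + 5*(-2)) + 6 = (0 - 10) + 6 = -10 + 6 = -4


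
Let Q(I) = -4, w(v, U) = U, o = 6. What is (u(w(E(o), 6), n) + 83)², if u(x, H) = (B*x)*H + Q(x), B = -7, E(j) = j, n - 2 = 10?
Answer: 180625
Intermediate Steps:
n = 12 (n = 2 + 10 = 12)
u(x, H) = -4 - 7*H*x (u(x, H) = (-7*x)*H - 4 = -7*H*x - 4 = -4 - 7*H*x)
(u(w(E(o), 6), n) + 83)² = ((-4 - 7*12*6) + 83)² = ((-4 - 504) + 83)² = (-508 + 83)² = (-425)² = 180625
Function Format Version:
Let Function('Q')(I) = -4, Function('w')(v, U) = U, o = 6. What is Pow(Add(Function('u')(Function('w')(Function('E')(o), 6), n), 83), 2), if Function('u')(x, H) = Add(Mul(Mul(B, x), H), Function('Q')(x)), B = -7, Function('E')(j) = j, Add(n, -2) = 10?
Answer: 180625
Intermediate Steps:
n = 12 (n = Add(2, 10) = 12)
Function('u')(x, H) = Add(-4, Mul(-7, H, x)) (Function('u')(x, H) = Add(Mul(Mul(-7, x), H), -4) = Add(Mul(-7, H, x), -4) = Add(-4, Mul(-7, H, x)))
Pow(Add(Function('u')(Function('w')(Function('E')(o), 6), n), 83), 2) = Pow(Add(Add(-4, Mul(-7, 12, 6)), 83), 2) = Pow(Add(Add(-4, -504), 83), 2) = Pow(Add(-508, 83), 2) = Pow(-425, 2) = 180625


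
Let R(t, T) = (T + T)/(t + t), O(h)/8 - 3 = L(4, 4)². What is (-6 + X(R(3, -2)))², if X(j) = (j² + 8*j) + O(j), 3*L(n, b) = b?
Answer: 6724/9 ≈ 747.11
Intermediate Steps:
L(n, b) = b/3
O(h) = 344/9 (O(h) = 24 + 8*((⅓)*4)² = 24 + 8*(4/3)² = 24 + 8*(16/9) = 24 + 128/9 = 344/9)
R(t, T) = T/t (R(t, T) = (2*T)/((2*t)) = (2*T)*(1/(2*t)) = T/t)
X(j) = 344/9 + j² + 8*j (X(j) = (j² + 8*j) + 344/9 = 344/9 + j² + 8*j)
(-6 + X(R(3, -2)))² = (-6 + (344/9 + (-2/3)² + 8*(-2/3)))² = (-6 + (344/9 + (-2*⅓)² + 8*(-2*⅓)))² = (-6 + (344/9 + (-⅔)² + 8*(-⅔)))² = (-6 + (344/9 + 4/9 - 16/3))² = (-6 + 100/3)² = (82/3)² = 6724/9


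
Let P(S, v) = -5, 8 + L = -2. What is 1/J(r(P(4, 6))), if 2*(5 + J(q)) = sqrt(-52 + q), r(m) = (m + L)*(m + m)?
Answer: -10 - 7*sqrt(2) ≈ -19.900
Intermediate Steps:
L = -10 (L = -8 - 2 = -10)
r(m) = 2*m*(-10 + m) (r(m) = (m - 10)*(m + m) = (-10 + m)*(2*m) = 2*m*(-10 + m))
J(q) = -5 + sqrt(-52 + q)/2
1/J(r(P(4, 6))) = 1/(-5 + sqrt(-52 + 2*(-5)*(-10 - 5))/2) = 1/(-5 + sqrt(-52 + 2*(-5)*(-15))/2) = 1/(-5 + sqrt(-52 + 150)/2) = 1/(-5 + sqrt(98)/2) = 1/(-5 + (7*sqrt(2))/2) = 1/(-5 + 7*sqrt(2)/2)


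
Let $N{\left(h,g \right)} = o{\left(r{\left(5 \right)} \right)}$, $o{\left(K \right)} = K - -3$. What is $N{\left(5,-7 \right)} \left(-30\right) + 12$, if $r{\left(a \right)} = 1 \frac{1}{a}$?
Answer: $-84$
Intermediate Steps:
$r{\left(a \right)} = \frac{1}{a}$
$o{\left(K \right)} = 3 + K$ ($o{\left(K \right)} = K + 3 = 3 + K$)
$N{\left(h,g \right)} = \frac{16}{5}$ ($N{\left(h,g \right)} = 3 + \frac{1}{5} = \frac{16}{5}$)
$N{\left(5,-7 \right)} \left(-30\right) + 12 = \frac{16}{5} \left(-30\right) + 12 = -96 + 12 = -84$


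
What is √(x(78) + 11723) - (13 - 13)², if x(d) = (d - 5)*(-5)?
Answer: 3*√1262 ≈ 106.57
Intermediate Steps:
x(d) = 25 - 5*d (x(d) = (-5 + d)*(-5) = 25 - 5*d)
√(x(78) + 11723) - (13 - 13)² = √((25 - 5*78) + 11723) - (13 - 13)² = √((25 - 390) + 11723) - 1*0² = √(-365 + 11723) - 1*0 = √11358 + 0 = 3*√1262 + 0 = 3*√1262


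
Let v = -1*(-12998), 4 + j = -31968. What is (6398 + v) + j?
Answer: -12576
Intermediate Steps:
j = -31972 (j = -4 - 31968 = -31972)
v = 12998
(6398 + v) + j = (6398 + 12998) - 31972 = 19396 - 31972 = -12576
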